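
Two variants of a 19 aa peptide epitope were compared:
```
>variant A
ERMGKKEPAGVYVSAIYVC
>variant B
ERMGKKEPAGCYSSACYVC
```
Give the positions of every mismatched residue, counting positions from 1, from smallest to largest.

11, 13, 16

Scanning 1-based: 11: V/C; 13: V/S; 16: I/C.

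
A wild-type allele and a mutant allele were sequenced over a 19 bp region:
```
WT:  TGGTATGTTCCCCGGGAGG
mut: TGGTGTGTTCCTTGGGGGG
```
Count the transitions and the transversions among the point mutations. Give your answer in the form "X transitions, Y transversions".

Mismatches (1-based):
base 5: A→G (purine→purine, transition)
base 12: C→T (pyrimidine→pyrimidine, transition)
base 13: C→T (pyrimidine→pyrimidine, transition)
base 17: A→G (purine→purine, transition)

4 transitions, 0 transversions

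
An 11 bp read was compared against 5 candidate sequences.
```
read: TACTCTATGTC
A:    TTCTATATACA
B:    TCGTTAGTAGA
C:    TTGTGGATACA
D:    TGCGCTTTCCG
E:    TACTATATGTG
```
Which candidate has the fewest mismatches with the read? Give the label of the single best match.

E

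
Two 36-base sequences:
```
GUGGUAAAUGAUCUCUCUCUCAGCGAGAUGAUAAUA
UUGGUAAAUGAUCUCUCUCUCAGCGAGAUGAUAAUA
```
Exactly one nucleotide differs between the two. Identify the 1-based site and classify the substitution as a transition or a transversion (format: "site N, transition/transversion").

Site 1 changes G→U. G is a purine and U is a pyrimidine, so this is a transversion.

site 1, transversion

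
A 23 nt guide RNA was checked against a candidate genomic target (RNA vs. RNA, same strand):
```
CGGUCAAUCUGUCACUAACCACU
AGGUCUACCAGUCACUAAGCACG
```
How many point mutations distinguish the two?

6

Comparing position by position, 6 sites differ: 1 (C/A), 6 (A/U), 8 (U/C), 10 (U/A), 19 (C/G), 23 (U/G).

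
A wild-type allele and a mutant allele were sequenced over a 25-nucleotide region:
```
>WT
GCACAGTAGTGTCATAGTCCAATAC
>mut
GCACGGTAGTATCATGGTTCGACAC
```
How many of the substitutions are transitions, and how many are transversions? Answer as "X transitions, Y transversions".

Transitions (purine↔purine or pyrimidine↔pyrimidine): 5 A→G, 11 G→A, 16 A→G, 19 C→T, 21 A→G, 23 T→C.
Transversions (purine↔pyrimidine): none.

6 transitions, 0 transversions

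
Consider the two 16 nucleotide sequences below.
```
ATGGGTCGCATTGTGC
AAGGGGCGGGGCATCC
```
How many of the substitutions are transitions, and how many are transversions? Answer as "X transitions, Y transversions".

3 transitions, 5 transversions

Transitions (purine↔purine or pyrimidine↔pyrimidine): 10 A→G, 12 T→C, 13 G→A.
Transversions (purine↔pyrimidine): 2 T→A, 6 T→G, 9 C→G, 11 T→G, 15 G→C.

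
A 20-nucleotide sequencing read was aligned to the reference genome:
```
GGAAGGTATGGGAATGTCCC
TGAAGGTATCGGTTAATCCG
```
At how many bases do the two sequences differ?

Comparing position by position, 7 bases differ: 1 (G/T), 10 (G/C), 13 (A/T), 14 (A/T), 15 (T/A), 16 (G/A), 20 (C/G).

7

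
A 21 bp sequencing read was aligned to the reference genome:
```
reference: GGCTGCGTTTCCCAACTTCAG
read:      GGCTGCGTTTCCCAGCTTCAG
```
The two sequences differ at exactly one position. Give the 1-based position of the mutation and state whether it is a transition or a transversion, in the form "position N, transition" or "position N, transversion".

position 15, transition

The sequences differ only at position 15: A→G (purine→purine), a transition.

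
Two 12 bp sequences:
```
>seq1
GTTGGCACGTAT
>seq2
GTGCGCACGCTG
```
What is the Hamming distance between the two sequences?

5

The sequences differ at positions 3, 4, 10, 11, 12 (1-based) — 5 in total.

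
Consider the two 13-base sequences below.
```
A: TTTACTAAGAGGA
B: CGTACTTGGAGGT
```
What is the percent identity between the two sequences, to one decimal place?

5 positions differ (1, 2, 7, 8, 13), so 8 of 13 match: 8/13 = 61.54%.

61.5%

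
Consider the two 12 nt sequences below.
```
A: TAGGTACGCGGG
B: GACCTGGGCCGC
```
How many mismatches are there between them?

7

Mismatches (1-based): base 1: T→G; base 3: G→C; base 4: G→C; base 6: A→G; base 7: C→G; base 10: G→C; base 12: G→C.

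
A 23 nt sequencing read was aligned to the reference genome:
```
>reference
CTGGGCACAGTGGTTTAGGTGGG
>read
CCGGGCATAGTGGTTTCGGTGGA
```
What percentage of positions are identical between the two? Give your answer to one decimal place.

82.6%

4 positions differ (2, 8, 17, 23), so 19 of 23 match: 19/23 = 82.61%.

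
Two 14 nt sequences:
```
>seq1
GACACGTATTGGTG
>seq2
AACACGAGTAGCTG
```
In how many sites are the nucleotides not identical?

Mismatches (1-based): site 1: G→A; site 7: T→A; site 8: A→G; site 10: T→A; site 12: G→C.

5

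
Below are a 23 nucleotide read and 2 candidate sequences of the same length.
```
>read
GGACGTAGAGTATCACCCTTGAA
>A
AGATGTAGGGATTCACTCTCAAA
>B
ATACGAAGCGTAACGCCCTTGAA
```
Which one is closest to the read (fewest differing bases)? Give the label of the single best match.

A differs at 8 bases; B differs at 6 bases. The closest is B.

B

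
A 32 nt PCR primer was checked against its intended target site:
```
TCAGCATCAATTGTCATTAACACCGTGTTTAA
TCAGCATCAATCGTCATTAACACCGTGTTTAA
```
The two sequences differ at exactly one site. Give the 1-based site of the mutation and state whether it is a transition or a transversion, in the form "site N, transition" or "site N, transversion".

site 12, transition

The sequences differ only at site 12: T→C (pyrimidine→pyrimidine), a transition.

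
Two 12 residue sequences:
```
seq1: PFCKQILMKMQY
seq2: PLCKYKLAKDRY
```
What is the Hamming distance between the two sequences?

6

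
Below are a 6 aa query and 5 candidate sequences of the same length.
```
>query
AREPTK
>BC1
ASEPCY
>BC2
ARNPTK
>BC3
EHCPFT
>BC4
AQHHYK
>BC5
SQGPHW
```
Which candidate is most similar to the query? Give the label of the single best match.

BC2

BC1 differs at 3 positions; BC2 differs at 1 position; BC3 differs at 5 positions; BC4 differs at 4 positions; BC5 differs at 5 positions. The closest is BC2.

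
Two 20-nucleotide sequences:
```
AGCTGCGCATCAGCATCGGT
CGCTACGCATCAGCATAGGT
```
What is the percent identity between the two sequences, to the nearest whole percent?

3 positions differ (1, 5, 17), so 17 of 20 match: 17/20 = 85%.

85%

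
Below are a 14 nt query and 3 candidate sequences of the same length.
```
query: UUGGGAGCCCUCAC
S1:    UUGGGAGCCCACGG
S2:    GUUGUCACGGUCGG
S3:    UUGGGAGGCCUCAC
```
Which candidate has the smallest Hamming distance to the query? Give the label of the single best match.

S3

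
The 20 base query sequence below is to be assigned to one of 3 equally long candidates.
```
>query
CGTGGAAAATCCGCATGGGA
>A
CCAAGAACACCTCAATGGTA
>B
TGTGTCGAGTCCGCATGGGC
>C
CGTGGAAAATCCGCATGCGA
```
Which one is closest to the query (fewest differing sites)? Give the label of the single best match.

C

A differs at 9 sites; B differs at 6 sites; C differs at 1 site. The closest is C.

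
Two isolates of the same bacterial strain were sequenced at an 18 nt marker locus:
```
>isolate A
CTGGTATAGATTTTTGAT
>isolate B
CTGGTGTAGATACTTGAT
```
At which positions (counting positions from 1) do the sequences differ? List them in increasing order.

6, 12, 13

Scanning 1-based: 6: A/G; 12: T/A; 13: T/C.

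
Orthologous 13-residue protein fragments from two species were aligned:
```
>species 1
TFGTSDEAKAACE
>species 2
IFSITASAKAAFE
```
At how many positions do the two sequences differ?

7

Mismatches (1-based): position 1: T→I; position 3: G→S; position 4: T→I; position 5: S→T; position 6: D→A; position 7: E→S; position 12: C→F.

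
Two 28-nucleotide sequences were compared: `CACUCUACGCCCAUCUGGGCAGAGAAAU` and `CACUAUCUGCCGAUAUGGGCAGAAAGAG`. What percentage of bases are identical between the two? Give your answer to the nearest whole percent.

71%

8 positions differ (5, 7, 8, 12, 15, 24, 26, 28), so 20 of 28 match: 20/28 = 71.43%.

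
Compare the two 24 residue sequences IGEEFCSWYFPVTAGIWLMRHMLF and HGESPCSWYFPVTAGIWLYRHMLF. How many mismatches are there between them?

4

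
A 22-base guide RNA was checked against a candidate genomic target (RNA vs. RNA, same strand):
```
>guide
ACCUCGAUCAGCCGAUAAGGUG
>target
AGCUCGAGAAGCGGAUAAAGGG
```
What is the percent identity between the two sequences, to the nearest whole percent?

73%

6 positions differ (2, 8, 9, 13, 19, 21), so 16 of 22 match: 16/22 = 72.73%.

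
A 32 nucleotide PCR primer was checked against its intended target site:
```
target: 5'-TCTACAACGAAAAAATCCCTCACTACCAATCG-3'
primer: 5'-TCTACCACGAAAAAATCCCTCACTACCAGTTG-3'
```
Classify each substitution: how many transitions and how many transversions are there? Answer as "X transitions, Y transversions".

Transitions (purine↔purine or pyrimidine↔pyrimidine): 29 A→G, 31 C→T.
Transversions (purine↔pyrimidine): 6 A→C.

2 transitions, 1 transversion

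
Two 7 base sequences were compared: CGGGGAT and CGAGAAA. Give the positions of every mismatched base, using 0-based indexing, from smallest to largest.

Scanning 0-based: 2: G/A; 4: G/A; 6: T/A.

2, 4, 6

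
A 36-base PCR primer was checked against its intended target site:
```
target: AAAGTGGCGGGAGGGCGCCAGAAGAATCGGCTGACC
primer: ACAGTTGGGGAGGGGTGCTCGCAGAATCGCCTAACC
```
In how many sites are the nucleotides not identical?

Comparing position by position, 11 sites differ: 2 (A/C), 6 (G/T), 8 (C/G), 11 (G/A), 12 (A/G), 16 (C/T), 19 (C/T), 20 (A/C), 22 (A/C), 30 (G/C), 33 (G/A).

11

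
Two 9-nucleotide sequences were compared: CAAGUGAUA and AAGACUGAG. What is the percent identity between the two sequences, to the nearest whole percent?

11%

Mismatches at positions 1, 3, 4, 5, 6, 7, 8, 9 (1-based): 8 of 9.
Identical positions: 1/9 = 11.11% → 11%.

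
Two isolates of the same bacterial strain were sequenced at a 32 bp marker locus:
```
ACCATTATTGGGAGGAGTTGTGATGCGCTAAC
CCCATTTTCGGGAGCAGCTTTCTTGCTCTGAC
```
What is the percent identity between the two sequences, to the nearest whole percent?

10 positions differ (1, 7, 9, 15, 18, 20, 22, 23, 27, 30), so 22 of 32 match: 22/32 = 68.75%.

69%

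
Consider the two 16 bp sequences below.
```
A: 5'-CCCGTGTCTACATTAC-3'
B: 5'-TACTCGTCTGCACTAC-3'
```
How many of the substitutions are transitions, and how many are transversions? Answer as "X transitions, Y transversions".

4 transitions, 2 transversions

Mismatches (1-based):
site 1: C→T (pyrimidine→pyrimidine, transition)
site 2: C→A (pyrimidine→purine, transversion)
site 4: G→T (purine→pyrimidine, transversion)
site 5: T→C (pyrimidine→pyrimidine, transition)
site 10: A→G (purine→purine, transition)
site 13: T→C (pyrimidine→pyrimidine, transition)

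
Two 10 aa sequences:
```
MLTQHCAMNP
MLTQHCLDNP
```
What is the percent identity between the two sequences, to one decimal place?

80.0%

Mismatches at positions 7, 8 (1-based): 2 of 10.
Identical positions: 8/10 = 80% → 80.0%.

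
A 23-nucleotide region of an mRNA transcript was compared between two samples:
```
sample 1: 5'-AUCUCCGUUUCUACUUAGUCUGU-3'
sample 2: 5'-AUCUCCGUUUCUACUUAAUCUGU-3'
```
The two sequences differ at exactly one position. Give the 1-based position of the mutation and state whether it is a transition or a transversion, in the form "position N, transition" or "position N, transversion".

The sequences differ only at position 18: G→A (purine→purine), a transition.

position 18, transition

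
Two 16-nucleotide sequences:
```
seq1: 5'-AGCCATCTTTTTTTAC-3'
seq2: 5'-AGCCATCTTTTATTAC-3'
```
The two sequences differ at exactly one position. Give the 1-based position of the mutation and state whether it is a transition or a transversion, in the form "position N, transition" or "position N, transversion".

Position 12 changes T→A. T is a pyrimidine and A is a purine, so this is a transversion.

position 12, transversion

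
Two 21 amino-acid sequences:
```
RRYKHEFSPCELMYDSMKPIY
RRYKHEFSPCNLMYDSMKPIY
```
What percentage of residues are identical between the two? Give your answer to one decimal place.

95.2%

1 position differs (11), so 20 of 21 match: 20/21 = 95.24%.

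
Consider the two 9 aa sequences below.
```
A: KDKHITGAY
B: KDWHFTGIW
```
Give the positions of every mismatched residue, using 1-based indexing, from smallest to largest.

3, 5, 8, 9

Differences at position 3 (K→W), position 5 (I→F), position 8 (A→I), position 9 (Y→W).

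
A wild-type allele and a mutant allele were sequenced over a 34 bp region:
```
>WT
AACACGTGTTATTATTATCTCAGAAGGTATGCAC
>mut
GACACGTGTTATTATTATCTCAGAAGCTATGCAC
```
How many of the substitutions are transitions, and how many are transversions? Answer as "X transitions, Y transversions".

1 transition, 1 transversion

Mismatches (1-based):
base 1: A→G (purine→purine, transition)
base 27: G→C (purine→pyrimidine, transversion)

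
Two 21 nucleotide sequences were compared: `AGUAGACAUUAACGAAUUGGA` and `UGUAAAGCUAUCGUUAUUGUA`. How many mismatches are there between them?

11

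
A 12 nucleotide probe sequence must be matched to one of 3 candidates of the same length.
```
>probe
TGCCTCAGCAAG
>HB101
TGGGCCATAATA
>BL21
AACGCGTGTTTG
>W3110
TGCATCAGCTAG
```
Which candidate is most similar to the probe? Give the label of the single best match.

Hamming distances to probe — HB101: 7; BL21: 9; W3110: 2.
Smallest is W3110 with 2 mismatches.

W3110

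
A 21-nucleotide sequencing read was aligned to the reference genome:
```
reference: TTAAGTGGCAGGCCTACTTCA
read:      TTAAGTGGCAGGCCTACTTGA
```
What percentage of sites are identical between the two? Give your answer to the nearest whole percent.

95%

1 position differs (20), so 20 of 21 match: 20/21 = 95.24%.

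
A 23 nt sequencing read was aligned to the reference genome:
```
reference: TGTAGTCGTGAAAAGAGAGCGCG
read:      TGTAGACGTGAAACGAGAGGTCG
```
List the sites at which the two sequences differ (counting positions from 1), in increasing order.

6, 14, 20, 21

Scanning 1-based: 6: T/A; 14: A/C; 20: C/G; 21: G/T.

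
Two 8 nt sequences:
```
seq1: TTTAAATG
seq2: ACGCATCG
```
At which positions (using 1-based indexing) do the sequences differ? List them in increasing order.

Differences at position 1 (T→A), position 2 (T→C), position 3 (T→G), position 4 (A→C), position 6 (A→T), position 7 (T→C).

1, 2, 3, 4, 6, 7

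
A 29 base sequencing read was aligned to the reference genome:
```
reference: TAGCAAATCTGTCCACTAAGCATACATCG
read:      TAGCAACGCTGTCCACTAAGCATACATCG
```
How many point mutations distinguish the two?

Comparing position by position, 2 positions differ: 7 (A/C), 8 (T/G).

2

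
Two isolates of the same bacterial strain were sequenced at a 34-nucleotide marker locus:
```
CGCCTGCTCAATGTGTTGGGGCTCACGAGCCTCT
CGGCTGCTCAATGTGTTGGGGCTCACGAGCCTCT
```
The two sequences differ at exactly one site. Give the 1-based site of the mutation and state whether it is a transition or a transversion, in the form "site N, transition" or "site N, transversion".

site 3, transversion

The sequences differ only at site 3: C→G (pyrimidine→purine), a transversion.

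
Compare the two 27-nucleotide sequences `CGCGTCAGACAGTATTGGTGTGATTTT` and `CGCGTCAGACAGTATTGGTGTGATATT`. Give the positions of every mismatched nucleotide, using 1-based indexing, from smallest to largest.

Differences at position 25 (T→A).

25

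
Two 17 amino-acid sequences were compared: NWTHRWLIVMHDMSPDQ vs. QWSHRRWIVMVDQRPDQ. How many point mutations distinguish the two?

7

Comparing position by position, 7 positions differ: 1 (N/Q), 3 (T/S), 6 (W/R), 7 (L/W), 11 (H/V), 13 (M/Q), 14 (S/R).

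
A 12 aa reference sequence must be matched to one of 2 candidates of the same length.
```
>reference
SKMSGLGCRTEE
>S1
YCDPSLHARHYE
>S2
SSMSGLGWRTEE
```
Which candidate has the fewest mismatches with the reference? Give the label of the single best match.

S2

Hamming distances to reference — S1: 9; S2: 2.
Smallest is S2 with 2 mismatches.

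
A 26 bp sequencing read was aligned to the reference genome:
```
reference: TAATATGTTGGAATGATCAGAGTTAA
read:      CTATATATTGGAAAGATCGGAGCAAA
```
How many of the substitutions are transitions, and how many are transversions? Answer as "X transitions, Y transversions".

Transitions (purine↔purine or pyrimidine↔pyrimidine): 1 T→C, 7 G→A, 19 A→G, 23 T→C.
Transversions (purine↔pyrimidine): 2 A→T, 14 T→A, 24 T→A.

4 transitions, 3 transversions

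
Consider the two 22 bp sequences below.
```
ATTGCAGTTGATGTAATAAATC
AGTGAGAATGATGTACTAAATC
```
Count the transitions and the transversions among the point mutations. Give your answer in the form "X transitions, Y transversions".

2 transitions, 4 transversions

Transitions (purine↔purine or pyrimidine↔pyrimidine): 6 A→G, 7 G→A.
Transversions (purine↔pyrimidine): 2 T→G, 5 C→A, 8 T→A, 16 A→C.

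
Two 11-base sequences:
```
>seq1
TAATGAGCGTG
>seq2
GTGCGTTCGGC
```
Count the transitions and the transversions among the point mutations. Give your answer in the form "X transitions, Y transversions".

Mismatches (1-based):
position 1: T→G (pyrimidine→purine, transversion)
position 2: A→T (purine→pyrimidine, transversion)
position 3: A→G (purine→purine, transition)
position 4: T→C (pyrimidine→pyrimidine, transition)
position 6: A→T (purine→pyrimidine, transversion)
position 7: G→T (purine→pyrimidine, transversion)
position 10: T→G (pyrimidine→purine, transversion)
position 11: G→C (purine→pyrimidine, transversion)

2 transitions, 6 transversions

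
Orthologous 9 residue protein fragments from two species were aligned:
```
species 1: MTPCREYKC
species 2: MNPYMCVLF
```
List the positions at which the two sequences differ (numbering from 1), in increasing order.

Scanning 1-based: 2: T/N; 4: C/Y; 5: R/M; 6: E/C; 7: Y/V; 8: K/L; 9: C/F.

2, 4, 5, 6, 7, 8, 9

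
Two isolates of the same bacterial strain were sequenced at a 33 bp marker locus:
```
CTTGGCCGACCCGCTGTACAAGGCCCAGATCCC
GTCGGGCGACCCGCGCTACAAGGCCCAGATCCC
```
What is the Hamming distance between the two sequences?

Comparing position by position, 5 positions differ: 1 (C/G), 3 (T/C), 6 (C/G), 15 (T/G), 16 (G/C).

5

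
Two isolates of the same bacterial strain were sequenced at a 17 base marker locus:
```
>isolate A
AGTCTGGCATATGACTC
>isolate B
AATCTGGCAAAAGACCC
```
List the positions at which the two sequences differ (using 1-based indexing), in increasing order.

Differences at position 2 (G→A), position 10 (T→A), position 12 (T→A), position 16 (T→C).

2, 10, 12, 16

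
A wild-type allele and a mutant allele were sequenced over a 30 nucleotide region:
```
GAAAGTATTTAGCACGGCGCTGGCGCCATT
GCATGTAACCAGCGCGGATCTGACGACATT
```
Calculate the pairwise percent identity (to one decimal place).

66.7%

10 positions differ (2, 4, 8, 9, 10, 14, 18, 19, 23, 26), so 20 of 30 match: 20/30 = 66.67%.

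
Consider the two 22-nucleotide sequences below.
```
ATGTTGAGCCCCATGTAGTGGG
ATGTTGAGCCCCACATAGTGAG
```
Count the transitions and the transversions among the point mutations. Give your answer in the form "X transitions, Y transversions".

3 transitions, 0 transversions

Mismatches (1-based):
base 14: T→C (pyrimidine→pyrimidine, transition)
base 15: G→A (purine→purine, transition)
base 21: G→A (purine→purine, transition)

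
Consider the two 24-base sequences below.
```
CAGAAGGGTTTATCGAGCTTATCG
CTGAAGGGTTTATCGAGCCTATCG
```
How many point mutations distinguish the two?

2

The sequences differ at sites 2, 19 (1-based) — 2 in total.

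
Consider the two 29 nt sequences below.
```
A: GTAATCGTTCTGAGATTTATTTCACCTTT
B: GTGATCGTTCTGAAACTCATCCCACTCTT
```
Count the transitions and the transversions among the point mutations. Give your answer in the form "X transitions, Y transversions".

8 transitions, 0 transversions

Transitions (purine↔purine or pyrimidine↔pyrimidine): 3 A→G, 14 G→A, 16 T→C, 18 T→C, 21 T→C, 22 T→C, 26 C→T, 27 T→C.
Transversions (purine↔pyrimidine): none.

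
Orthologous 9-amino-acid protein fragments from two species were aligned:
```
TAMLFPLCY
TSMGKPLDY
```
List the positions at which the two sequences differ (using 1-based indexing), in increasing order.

2, 4, 5, 8

Scanning 1-based: 2: A/S; 4: L/G; 5: F/K; 8: C/D.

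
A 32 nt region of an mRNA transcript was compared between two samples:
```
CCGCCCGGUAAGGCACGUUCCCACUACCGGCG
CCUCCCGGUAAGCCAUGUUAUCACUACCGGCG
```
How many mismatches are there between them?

The sequences differ at sites 3, 13, 16, 20, 21 (1-based) — 5 in total.

5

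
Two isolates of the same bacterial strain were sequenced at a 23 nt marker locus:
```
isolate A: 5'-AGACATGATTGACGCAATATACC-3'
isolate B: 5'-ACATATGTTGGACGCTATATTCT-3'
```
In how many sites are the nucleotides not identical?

The sequences differ at sites 2, 4, 8, 10, 16, 21, 23 (1-based) — 7 in total.

7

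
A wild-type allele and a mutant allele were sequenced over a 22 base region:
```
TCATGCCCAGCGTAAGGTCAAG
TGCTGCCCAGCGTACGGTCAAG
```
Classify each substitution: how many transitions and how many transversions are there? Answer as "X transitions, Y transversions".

0 transitions, 3 transversions

Transitions (purine↔purine or pyrimidine↔pyrimidine): none.
Transversions (purine↔pyrimidine): 2 C→G, 3 A→C, 15 A→C.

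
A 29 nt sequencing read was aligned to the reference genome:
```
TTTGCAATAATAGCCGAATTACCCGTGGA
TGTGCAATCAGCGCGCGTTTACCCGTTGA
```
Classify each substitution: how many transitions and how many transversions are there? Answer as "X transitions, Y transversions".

1 transition, 8 transversions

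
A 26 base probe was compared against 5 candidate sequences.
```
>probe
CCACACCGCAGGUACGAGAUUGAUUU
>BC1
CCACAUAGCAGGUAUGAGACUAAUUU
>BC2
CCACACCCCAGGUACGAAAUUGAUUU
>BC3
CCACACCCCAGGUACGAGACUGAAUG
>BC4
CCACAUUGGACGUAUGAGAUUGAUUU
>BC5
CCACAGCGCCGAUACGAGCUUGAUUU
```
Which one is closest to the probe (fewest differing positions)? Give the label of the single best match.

BC1 differs at 5 positions; BC2 differs at 2 positions; BC3 differs at 4 positions; BC4 differs at 5 positions; BC5 differs at 4 positions. The closest is BC2.

BC2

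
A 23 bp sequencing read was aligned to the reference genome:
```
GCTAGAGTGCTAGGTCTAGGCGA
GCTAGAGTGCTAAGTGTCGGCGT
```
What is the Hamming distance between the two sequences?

Mismatches (1-based): base 13: G→A; base 16: C→G; base 18: A→C; base 23: A→T.

4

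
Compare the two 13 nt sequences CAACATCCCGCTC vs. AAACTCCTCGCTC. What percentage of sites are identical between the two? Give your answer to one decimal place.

69.2%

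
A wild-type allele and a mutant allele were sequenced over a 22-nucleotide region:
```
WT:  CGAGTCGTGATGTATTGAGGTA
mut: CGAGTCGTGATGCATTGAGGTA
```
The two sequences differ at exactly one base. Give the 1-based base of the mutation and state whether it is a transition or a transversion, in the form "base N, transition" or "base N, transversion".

Base 13 changes T→C. T is a pyrimidine and C is a pyrimidine, so this is a transition.

base 13, transition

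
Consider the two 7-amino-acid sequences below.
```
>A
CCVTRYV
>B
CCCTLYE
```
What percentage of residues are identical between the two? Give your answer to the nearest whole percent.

3 positions differ (3, 5, 7), so 4 of 7 match: 4/7 = 57.14%.

57%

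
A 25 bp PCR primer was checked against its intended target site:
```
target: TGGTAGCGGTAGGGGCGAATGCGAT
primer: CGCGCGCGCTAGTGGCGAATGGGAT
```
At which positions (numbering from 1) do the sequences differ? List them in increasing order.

1, 3, 4, 5, 9, 13, 22

Scanning 1-based: 1: T/C; 3: G/C; 4: T/G; 5: A/C; 9: G/C; 13: G/T; 22: C/G.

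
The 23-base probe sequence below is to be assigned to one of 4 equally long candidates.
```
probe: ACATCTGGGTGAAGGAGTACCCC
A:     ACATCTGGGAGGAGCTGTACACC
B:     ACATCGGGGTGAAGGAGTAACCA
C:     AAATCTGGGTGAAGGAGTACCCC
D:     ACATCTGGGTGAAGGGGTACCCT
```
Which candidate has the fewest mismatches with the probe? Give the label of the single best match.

A differs at 5 bases; B differs at 3 bases; C differs at 1 base; D differs at 2 bases. The closest is C.

C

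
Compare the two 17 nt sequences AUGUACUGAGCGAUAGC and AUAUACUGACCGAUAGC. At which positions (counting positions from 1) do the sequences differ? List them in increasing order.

Scanning 1-based: 3: G/A; 10: G/C.

3, 10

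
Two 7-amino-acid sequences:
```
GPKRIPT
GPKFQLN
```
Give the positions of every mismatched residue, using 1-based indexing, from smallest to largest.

4, 5, 6, 7

Differences at position 4 (R→F), position 5 (I→Q), position 6 (P→L), position 7 (T→N).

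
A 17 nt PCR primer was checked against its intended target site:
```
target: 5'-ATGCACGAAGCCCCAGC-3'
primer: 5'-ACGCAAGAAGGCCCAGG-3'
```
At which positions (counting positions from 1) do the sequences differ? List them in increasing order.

2, 6, 11, 17

Scanning 1-based: 2: T/C; 6: C/A; 11: C/G; 17: C/G.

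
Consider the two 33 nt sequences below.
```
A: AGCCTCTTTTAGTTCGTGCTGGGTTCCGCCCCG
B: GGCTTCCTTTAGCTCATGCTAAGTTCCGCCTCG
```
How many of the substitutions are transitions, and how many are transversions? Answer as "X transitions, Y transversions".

8 transitions, 0 transversions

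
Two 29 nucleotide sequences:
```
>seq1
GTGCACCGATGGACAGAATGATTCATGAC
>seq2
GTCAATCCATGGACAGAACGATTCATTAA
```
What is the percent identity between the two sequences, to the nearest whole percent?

Mismatches at positions 3, 4, 6, 8, 19, 27, 29 (1-based): 7 of 29.
Identical positions: 22/29 = 75.86% → 76%.

76%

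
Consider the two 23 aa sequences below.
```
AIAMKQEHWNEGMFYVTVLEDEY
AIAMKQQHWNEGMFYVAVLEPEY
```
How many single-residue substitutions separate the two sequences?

3

The sequences differ at positions 7, 17, 21 (1-based) — 3 in total.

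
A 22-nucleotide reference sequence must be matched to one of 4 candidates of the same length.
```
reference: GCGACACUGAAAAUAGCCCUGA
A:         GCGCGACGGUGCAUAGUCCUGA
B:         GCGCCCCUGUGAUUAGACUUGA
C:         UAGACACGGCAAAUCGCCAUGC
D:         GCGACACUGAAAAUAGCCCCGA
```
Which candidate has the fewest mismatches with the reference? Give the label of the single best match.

A differs at 7 bases; B differs at 7 bases; C differs at 7 bases; D differs at 1 base. The closest is D.

D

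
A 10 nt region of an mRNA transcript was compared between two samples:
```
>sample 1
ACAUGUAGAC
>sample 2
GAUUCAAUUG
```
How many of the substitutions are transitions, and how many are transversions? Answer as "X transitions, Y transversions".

Mismatches (1-based):
position 1: A→G (purine→purine, transition)
position 2: C→A (pyrimidine→purine, transversion)
position 3: A→U (purine→pyrimidine, transversion)
position 5: G→C (purine→pyrimidine, transversion)
position 6: U→A (pyrimidine→purine, transversion)
position 8: G→U (purine→pyrimidine, transversion)
position 9: A→U (purine→pyrimidine, transversion)
position 10: C→G (pyrimidine→purine, transversion)

1 transition, 7 transversions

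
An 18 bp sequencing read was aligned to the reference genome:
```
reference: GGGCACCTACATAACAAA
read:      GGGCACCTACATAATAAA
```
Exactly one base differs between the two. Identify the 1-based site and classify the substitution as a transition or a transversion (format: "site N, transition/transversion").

The sequences differ only at site 15: C→T (pyrimidine→pyrimidine), a transition.

site 15, transition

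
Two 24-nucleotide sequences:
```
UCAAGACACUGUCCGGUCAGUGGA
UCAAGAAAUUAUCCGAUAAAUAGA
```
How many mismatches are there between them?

7

Mismatches (1-based): position 7: C→A; position 9: C→U; position 11: G→A; position 16: G→A; position 18: C→A; position 20: G→A; position 22: G→A.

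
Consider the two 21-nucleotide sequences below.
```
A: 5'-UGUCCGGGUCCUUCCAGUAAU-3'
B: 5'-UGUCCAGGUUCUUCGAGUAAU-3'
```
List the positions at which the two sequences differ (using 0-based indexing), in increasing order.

Scanning 0-based: 5: G/A; 9: C/U; 14: C/G.

5, 9, 14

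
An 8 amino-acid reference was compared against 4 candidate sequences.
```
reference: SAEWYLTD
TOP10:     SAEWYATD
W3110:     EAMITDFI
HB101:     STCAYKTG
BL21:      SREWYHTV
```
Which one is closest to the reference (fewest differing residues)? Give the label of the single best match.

TOP10

TOP10 differs at 1 residue; W3110 differs at 7 residues; HB101 differs at 5 residues; BL21 differs at 3 residues. The closest is TOP10.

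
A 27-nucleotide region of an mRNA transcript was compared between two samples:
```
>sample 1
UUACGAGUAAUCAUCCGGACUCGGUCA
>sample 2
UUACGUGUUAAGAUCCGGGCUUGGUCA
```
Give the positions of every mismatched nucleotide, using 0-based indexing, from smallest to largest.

5, 8, 10, 11, 18, 21

Differences at position 5 (A→U), position 8 (A→U), position 10 (U→A), position 11 (C→G), position 18 (A→G), position 21 (C→U).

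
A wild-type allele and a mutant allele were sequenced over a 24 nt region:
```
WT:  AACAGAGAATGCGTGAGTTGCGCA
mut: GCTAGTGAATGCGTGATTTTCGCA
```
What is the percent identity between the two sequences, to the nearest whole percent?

75%

Mismatches at positions 1, 2, 3, 6, 17, 20 (1-based): 6 of 24.
Identical positions: 18/24 = 75% → 75%.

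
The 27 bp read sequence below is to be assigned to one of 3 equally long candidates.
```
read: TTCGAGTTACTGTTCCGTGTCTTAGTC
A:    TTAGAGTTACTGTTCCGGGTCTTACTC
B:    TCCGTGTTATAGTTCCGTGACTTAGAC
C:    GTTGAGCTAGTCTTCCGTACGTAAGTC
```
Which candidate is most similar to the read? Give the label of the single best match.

Hamming distances to read — A: 3; B: 6; C: 9.
Smallest is A with 3 mismatches.

A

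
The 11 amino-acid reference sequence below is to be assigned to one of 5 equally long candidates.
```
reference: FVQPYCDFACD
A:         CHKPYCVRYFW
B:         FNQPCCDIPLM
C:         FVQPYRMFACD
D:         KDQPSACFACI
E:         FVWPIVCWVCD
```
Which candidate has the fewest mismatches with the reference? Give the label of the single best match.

C

A differs at 8 positions; B differs at 6 positions; C differs at 2 positions; D differs at 6 positions; E differs at 6 positions. The closest is C.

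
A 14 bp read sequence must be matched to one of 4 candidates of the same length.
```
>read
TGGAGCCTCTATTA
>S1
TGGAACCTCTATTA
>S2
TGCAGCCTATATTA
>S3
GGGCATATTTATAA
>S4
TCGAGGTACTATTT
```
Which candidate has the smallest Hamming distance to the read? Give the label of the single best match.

S1

Hamming distances to read — S1: 1; S2: 2; S3: 7; S4: 5.
Smallest is S1 with 1 mismatch.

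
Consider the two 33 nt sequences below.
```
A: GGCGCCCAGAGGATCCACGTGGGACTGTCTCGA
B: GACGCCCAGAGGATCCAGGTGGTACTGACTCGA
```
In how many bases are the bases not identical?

Mismatches (1-based): base 2: G→A; base 18: C→G; base 23: G→T; base 28: T→A.

4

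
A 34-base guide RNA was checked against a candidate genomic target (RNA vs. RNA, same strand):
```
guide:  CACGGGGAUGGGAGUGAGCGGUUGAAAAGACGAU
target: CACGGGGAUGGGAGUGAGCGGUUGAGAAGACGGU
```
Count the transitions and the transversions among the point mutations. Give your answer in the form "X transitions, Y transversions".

2 transitions, 0 transversions

Transitions (purine↔purine or pyrimidine↔pyrimidine): 26 A→G, 33 A→G.
Transversions (purine↔pyrimidine): none.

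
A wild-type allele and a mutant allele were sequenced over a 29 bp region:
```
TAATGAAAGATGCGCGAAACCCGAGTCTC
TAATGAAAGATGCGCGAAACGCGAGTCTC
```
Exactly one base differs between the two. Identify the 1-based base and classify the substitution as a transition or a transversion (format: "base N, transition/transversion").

Base 21 changes C→G. C is a pyrimidine and G is a purine, so this is a transversion.

base 21, transversion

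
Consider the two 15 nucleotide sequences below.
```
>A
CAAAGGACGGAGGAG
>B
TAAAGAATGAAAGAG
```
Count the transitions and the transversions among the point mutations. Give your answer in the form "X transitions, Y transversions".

Transitions (purine↔purine or pyrimidine↔pyrimidine): 1 C→T, 6 G→A, 8 C→T, 10 G→A, 12 G→A.
Transversions (purine↔pyrimidine): none.

5 transitions, 0 transversions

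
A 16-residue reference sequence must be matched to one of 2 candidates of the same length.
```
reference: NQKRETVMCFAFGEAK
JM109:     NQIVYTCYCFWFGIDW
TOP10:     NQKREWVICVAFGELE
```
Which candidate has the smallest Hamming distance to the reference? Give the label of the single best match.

TOP10

Hamming distances to reference — JM109: 9; TOP10: 5.
Smallest is TOP10 with 5 mismatches.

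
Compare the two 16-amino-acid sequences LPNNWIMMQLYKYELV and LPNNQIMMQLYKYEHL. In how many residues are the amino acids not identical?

The sequences differ at residues 5, 15, 16 (1-based) — 3 in total.

3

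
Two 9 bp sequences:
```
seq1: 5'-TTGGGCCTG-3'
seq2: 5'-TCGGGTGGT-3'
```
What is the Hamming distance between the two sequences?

5

Mismatches (1-based): position 2: T→C; position 6: C→T; position 7: C→G; position 8: T→G; position 9: G→T.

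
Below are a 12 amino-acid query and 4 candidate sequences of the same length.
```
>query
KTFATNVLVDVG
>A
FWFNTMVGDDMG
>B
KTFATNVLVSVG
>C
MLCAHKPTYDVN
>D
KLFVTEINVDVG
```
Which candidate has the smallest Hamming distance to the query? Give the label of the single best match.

A differs at 7 residues; B differs at 1 residue; C differs at 9 residues; D differs at 5 residues. The closest is B.

B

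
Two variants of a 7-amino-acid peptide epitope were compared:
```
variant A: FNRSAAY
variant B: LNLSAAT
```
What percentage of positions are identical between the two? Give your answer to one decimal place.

Mismatches at positions 1, 3, 7 (1-based): 3 of 7.
Identical positions: 4/7 = 57.14% → 57.1%.

57.1%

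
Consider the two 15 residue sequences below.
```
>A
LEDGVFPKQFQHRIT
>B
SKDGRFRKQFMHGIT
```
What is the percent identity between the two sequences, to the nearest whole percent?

60%

Mismatches at positions 1, 2, 5, 7, 11, 13 (1-based): 6 of 15.
Identical positions: 9/15 = 60% → 60%.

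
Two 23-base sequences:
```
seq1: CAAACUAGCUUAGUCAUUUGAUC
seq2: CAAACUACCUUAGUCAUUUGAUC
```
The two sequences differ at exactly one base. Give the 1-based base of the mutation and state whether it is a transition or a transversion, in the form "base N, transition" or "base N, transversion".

The sequences differ only at base 8: G→C (purine→pyrimidine), a transversion.

base 8, transversion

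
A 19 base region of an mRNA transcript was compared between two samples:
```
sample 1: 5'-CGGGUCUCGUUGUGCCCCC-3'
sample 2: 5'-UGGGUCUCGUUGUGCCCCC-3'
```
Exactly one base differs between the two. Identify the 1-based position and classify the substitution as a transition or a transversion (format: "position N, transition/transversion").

Position 1 changes C→U. C is a pyrimidine and U is a pyrimidine, so this is a transition.

position 1, transition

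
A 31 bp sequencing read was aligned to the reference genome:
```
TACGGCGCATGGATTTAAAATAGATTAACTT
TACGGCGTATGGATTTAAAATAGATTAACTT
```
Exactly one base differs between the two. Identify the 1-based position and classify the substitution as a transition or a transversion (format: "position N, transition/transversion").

position 8, transition

The sequences differ only at position 8: C→T (pyrimidine→pyrimidine), a transition.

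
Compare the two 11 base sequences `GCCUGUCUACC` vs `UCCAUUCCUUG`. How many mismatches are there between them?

7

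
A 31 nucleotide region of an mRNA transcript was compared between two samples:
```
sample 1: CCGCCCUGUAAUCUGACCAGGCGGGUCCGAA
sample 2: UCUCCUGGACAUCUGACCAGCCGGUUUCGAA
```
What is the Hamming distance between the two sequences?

Comparing position by position, 9 positions differ: 1 (C/U), 3 (G/U), 6 (C/U), 7 (U/G), 9 (U/A), 10 (A/C), 21 (G/C), 25 (G/U), 27 (C/U).

9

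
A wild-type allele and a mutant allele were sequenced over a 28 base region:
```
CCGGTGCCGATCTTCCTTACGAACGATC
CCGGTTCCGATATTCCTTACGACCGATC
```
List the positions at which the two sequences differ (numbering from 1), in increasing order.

6, 12, 23

Scanning 1-based: 6: G/T; 12: C/A; 23: A/C.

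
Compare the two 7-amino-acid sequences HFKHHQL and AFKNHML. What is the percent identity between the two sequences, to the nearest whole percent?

57%

3 positions differ (1, 4, 6), so 4 of 7 match: 4/7 = 57.14%.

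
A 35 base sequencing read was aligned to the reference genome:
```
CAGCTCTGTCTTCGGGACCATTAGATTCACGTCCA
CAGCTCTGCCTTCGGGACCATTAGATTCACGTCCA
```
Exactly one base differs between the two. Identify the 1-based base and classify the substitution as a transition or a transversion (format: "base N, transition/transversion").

The sequences differ only at base 9: T→C (pyrimidine→pyrimidine), a transition.

base 9, transition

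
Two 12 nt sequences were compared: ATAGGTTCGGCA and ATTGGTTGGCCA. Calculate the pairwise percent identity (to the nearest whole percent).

3 positions differ (3, 8, 10), so 9 of 12 match: 9/12 = 75%.

75%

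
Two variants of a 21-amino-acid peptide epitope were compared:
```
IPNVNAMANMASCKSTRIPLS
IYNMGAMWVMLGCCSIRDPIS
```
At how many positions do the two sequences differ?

Comparing position by position, 11 positions differ: 2 (P/Y), 4 (V/M), 5 (N/G), 8 (A/W), 9 (N/V), 11 (A/L), 12 (S/G), 14 (K/C), 16 (T/I), 18 (I/D), 20 (L/I).

11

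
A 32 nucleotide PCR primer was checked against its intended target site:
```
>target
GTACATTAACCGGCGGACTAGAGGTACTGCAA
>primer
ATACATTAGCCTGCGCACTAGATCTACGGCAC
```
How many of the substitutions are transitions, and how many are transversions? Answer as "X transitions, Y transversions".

Mismatches (1-based):
base 1: G→A (purine→purine, transition)
base 9: A→G (purine→purine, transition)
base 12: G→T (purine→pyrimidine, transversion)
base 16: G→C (purine→pyrimidine, transversion)
base 23: G→T (purine→pyrimidine, transversion)
base 24: G→C (purine→pyrimidine, transversion)
base 28: T→G (pyrimidine→purine, transversion)
base 32: A→C (purine→pyrimidine, transversion)

2 transitions, 6 transversions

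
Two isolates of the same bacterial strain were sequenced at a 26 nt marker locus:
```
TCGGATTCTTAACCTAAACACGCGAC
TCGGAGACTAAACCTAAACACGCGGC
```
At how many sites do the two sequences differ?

4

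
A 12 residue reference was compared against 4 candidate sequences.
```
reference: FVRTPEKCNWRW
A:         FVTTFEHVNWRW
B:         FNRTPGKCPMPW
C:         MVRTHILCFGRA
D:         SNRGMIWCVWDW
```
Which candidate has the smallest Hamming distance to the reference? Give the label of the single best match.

Hamming distances to reference — A: 4; B: 5; C: 7; D: 8.
Smallest is A with 4 mismatches.

A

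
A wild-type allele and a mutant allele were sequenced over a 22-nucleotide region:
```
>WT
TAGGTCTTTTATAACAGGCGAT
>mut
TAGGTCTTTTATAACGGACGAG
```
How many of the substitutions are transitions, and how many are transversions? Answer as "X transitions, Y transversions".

2 transitions, 1 transversion

Transitions (purine↔purine or pyrimidine↔pyrimidine): 16 A→G, 18 G→A.
Transversions (purine↔pyrimidine): 22 T→G.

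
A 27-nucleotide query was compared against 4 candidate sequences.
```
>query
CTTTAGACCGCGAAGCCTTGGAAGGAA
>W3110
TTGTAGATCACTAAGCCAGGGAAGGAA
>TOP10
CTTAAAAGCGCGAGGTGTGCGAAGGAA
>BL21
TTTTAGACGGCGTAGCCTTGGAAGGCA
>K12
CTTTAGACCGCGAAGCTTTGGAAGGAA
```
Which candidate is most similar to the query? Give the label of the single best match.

K12

Hamming distances to query — W3110: 7; TOP10: 8; BL21: 4; K12: 1.
Smallest is K12 with 1 mismatch.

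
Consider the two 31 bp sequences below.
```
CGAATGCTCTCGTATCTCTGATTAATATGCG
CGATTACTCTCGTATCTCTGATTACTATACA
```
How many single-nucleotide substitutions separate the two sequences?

Mismatches (1-based): site 4: A→T; site 6: G→A; site 25: A→C; site 29: G→A; site 31: G→A.

5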